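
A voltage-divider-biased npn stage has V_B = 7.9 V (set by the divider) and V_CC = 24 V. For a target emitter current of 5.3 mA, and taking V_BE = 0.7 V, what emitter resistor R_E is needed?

R_E ≈ 1.4 kΩ

V_E = V_B − V_BE = 7.9 − 0.7 = 7.2 V.
R_E = V_E / I_E = 7.2 / 5.3 = 1.36 kΩ.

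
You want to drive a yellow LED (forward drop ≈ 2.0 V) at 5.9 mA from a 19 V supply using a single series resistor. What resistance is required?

The resistor drops V_S − V_D = 19 − 2.0 = 17 V at 5.9 mA.
R = 17 V / 5.9 mA = 2.88 kΩ.

R ≈ 2.9 kΩ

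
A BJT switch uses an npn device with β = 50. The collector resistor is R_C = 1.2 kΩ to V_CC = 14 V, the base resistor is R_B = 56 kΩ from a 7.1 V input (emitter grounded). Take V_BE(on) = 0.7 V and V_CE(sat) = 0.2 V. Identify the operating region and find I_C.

Assume active. Base-emitter loop: I_B = (V_BB − V_BE)/R_B = (7.1 − 0.7)/56 = 0.114 mA.
I_C = β·I_B = 50×0.114 = 5.71 mA.
V_CE = V_CC − I_C·R_C = 14 − 5.71×1.2 = 7.14 V > V_CE(sat), so the active-region assumption holds.

active; I_C ≈ 5.7 mA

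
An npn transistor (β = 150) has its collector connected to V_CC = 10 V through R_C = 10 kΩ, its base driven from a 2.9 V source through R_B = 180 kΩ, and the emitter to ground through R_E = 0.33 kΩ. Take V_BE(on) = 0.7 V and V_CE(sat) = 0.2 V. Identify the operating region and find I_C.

Assume active: I_B = (2.9 − 0.7)/(180 + 151×0.33) = 0.00957 mA, I_C = β·I_B = 1.44 mA.
Then V_CE = 10 − 1.44×10 − 1.45×0.33 = -4.84 V < 0.2 V — the active assumption fails.
Re-solve with V_CE = 0.2 V. KCL at the emitter: V_E/R_E = (V_BB−0.7−V_E)/R_B + (V_CC−0.2−V_E)/R_C, giving V_E = 0.316 V.
I_C = (V_CC − 0.2 − V_E)/R_C = (9.8 − 0.316)/10 = 0.948 mA.
Check: I_B = (2.2 − 0.316)/180 = 0.0105 mA, and β·I_B = 1.57 mA > I_C, confirming saturation.

saturation; I_C ≈ 0.95 mA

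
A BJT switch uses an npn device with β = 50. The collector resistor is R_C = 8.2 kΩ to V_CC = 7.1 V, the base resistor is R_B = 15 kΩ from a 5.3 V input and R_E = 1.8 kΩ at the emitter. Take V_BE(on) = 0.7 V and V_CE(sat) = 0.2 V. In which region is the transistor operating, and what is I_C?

saturation; I_C ≈ 0.65 mA

Assume active: I_B = (5.3 − 0.7)/(15 + 51×1.8) = 0.0431 mA, I_C = β·I_B = 2.15 mA.
Then V_CE = 7.1 − 2.15×8.2 − 2.2×1.8 = -14.5 V < 0.2 V — the active assumption fails.
Re-solve with V_CE = 0.2 V. KCL at the emitter: V_E/R_E = (V_BB−0.7−V_E)/R_B + (V_CC−0.2−V_E)/R_C, giving V_E = 1.54 V.
I_C = (V_CC − 0.2 − V_E)/R_C = (6.9 − 1.54)/8.2 = 0.653 mA.
Check: I_B = (4.6 − 1.54)/15 = 0.204 mA, and β·I_B = 10.2 mA > I_C, confirming saturation.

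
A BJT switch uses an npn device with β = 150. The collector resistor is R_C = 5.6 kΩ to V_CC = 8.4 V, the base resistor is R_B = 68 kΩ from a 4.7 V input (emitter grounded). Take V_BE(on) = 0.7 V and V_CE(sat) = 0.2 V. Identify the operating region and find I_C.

saturation; I_C ≈ 1.5 mA

Assume active: I_B = (4.7 − 0.7)/68 = 0.0588 mA, giving I_C = β·I_B = 8.82 mA.
But then V_CE = 8.4 − 8.82×5.6 = -41 V < V_CE(sat) = 0.2 V — impossible in the active region.
So the transistor is saturated. With V_CE = 0.2 V, I_C = (V_CC − 0.2)/R_C = 8.2/5.6 = 1.46 mA.
Check: β·I_B = 8.82 mA > I_C = 1.46 mA, confirming saturation.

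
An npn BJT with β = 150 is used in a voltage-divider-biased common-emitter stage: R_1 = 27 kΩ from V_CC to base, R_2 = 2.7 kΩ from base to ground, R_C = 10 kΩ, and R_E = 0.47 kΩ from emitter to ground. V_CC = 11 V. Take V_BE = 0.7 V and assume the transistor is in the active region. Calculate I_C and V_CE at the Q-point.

I_C ≈ 0.61 mA, V_CE ≈ 4.6 V

Thevenize the base divider: V_Th = V_CC·R_2/(R_1+R_2) = 11×2.7/29.7 = 1 V, R_Th = R_1‖R_2 = 2.45 kΩ.
Base-emitter loop: V_Th = I_B·R_Th + V_BE + (β+1)I_B·R_E, so I_B = (1 − 0.7) / (2.45 + 151×0.47) = 0.00409 mA.
I_C = β·I_B = 150×0.00409 = 0.613 mA, and I_E = (β+1)I_B = 0.617 mA.
V_CE = V_CC − I_C·R_C − I_E·R_E = 11 − 0.613×10 − 0.617×0.47 = 4.58 V.
V_CE = 4.58 V > 0.2 V confirms active-region operation.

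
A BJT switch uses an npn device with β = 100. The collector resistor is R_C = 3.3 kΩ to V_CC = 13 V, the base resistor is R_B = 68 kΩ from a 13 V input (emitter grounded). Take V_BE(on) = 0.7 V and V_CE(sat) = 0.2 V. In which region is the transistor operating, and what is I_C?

Assume active: I_B = (13 − 0.7)/68 = 0.181 mA, giving I_C = β·I_B = 18.1 mA.
But then V_CE = 13 − 18.1×3.3 = -46.7 V < V_CE(sat) = 0.2 V — impossible in the active region.
So the transistor is saturated. With V_CE = 0.2 V, I_C = (V_CC − 0.2)/R_C = 12.8/3.3 = 3.88 mA.
Check: β·I_B = 18.1 mA > I_C = 3.88 mA, confirming saturation.

saturation; I_C ≈ 3.9 mA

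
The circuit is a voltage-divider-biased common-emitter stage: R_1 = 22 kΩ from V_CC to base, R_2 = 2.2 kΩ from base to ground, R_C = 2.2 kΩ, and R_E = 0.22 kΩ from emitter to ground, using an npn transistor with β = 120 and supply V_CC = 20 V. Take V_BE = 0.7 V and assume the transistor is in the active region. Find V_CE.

Thevenize the base divider: V_Th = V_CC·R_2/(R_1+R_2) = 20×2.2/24.2 = 1.82 V, R_Th = R_1‖R_2 = 2 kΩ.
Base-emitter loop: V_Th = I_B·R_Th + V_BE + (β+1)I_B·R_E, so I_B = (1.82 − 0.7) / (2 + 121×0.22) = 0.0391 mA.
I_C = β·I_B = 120×0.0391 = 4.69 mA, and I_E = (β+1)I_B = 4.73 mA.
V_CE = V_CC − I_C·R_C − I_E·R_E = 20 − 4.69×2.2 − 4.73×0.22 = 8.65 V.
V_CE = 8.65 V > 0.2 V confirms active-region operation.

V_CE ≈ 8.6 V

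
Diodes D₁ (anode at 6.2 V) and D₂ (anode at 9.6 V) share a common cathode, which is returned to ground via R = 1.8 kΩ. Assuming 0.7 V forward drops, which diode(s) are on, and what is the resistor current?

Only D₂ conducts; I_R ≈ 4.9 mA

Assume both conduct. Then node N would need to be at both 6.2−0.7 = 5.5 V and 9.6−0.7 = 8.9 V, which is impossible.
Assume only D₂ conducts: V_N = 9.6 − 0.7 = 8.9 V, so I_R = 8.9/1.8 = 4.94 mA.
Check D₁: its anode-to-cathode voltage is 6.2 − 8.9 = -2.7 V < 0.7 V, so it is off. The assumption is consistent.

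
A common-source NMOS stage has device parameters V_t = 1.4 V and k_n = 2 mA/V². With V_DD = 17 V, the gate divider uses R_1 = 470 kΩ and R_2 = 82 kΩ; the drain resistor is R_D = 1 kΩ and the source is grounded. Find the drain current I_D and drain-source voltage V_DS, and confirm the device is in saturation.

I_D ≈ 1.3 mA, V_DS ≈ 16 V

V_G = V_DD·R_2/(R_1+R_2) = 17×82/552 = 2.53 V. With the source grounded, V_GS = V_G = 2.53 V.
Assume saturation: I_D = (k_n/2)(V_GS − V_t)² = (2/2)×(2.53 − 1.4)² = 1×1.13² = 1.27 mA.
V_DS = V_DD − I_D·R_D = 17 − 1.27×1 = 15.7 V.
Saturation requires V_DS ≥ V_GS − V_t = 1.13 V; 15.7 ≥ 1.13 ✓.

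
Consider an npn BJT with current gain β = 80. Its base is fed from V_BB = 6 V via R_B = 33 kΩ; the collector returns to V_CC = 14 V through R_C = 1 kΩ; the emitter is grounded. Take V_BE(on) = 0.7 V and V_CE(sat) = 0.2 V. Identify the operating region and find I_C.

Assume active. Base-emitter loop: I_B = (V_BB − V_BE)/R_B = (6 − 0.7)/33 = 0.161 mA.
I_C = β·I_B = 80×0.161 = 12.8 mA.
V_CE = V_CC − I_C·R_C = 14 − 12.8×1 = 1.15 V > V_CE(sat), so the active-region assumption holds.

active; I_C ≈ 13 mA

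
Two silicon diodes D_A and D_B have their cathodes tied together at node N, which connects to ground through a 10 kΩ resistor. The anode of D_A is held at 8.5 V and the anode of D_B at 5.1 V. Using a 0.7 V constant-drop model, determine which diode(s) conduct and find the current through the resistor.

Only D_A conducts; I_R ≈ 0.78 mA

Assume both conduct. Then node N would need to be at both 8.5−0.7 = 7.8 V and 5.1−0.7 = 4.4 V, which is impossible.
Assume only D_A conducts: V_N = 8.5 − 0.7 = 7.8 V, so I_R = 7.8/10 = 0.78 mA.
Check D_B: its anode-to-cathode voltage is 5.1 − 7.8 = -2.7 V < 0.7 V, so it is off. The assumption is consistent.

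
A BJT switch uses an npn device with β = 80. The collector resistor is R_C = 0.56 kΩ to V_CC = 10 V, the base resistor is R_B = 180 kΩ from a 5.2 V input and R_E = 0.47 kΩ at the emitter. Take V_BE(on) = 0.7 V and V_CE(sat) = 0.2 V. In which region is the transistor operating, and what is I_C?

active; I_C ≈ 1.7 mA

Assume active. Base-emitter loop: I_B = (V_BB − V_BE)/(R_B + (β+1)R_E) = (5.2 − 0.7)/(180 + 81×0.47) = 0.0206 mA.
I_C = β·I_B = 80×0.0206 = 1.65 mA.
V_CE = V_CC − I_C·R_C − I_E·R_E = 10 − 1.65×0.56 − 1.67×0.47 = 8.29 V > V_CE(sat), so the active-region assumption holds.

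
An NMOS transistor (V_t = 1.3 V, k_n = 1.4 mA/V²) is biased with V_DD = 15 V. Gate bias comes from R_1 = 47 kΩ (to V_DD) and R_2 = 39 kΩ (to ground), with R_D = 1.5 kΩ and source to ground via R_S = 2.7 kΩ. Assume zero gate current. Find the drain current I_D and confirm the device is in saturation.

V_G = V_DD·R_2/(R_1+R_2) = 15×39/86 = 6.8 V.
Assume saturation: I_D = (k_n/2)(V_GS − V_t)² with V_GS = V_G − I_D·R_S = 6.8 − 2.7·I_D.
Substituting gives 5.1·I_D² − 21.8·I_D + 21.2 = 0, with roots I_D = 1.5 or 2.78 mA.
The root I_D = 2.78 mA gives V_GS = -0.691 V ≤ V_t, so take I_D = 1.5 mA.
Then V_GS = 2.76 V and V_DS = V_DD − I_D(R_D+R_S) = 15 − 1.5×4.2 = 8.72 V.
Saturation requires V_DS ≥ V_GS − V_t = 1.46 V; 8.72 ≥ 1.46 ✓.

I_D ≈ 1.5 mA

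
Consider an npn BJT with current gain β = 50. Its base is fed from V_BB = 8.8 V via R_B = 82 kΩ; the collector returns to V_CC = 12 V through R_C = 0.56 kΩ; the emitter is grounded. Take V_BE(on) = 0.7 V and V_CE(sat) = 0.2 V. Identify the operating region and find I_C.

active; I_C ≈ 4.9 mA

Assume active. Base-emitter loop: I_B = (V_BB − V_BE)/R_B = (8.8 − 0.7)/82 = 0.0988 mA.
I_C = β·I_B = 50×0.0988 = 4.94 mA.
V_CE = V_CC − I_C·R_C = 12 − 4.94×0.56 = 9.23 V > V_CE(sat), so the active-region assumption holds.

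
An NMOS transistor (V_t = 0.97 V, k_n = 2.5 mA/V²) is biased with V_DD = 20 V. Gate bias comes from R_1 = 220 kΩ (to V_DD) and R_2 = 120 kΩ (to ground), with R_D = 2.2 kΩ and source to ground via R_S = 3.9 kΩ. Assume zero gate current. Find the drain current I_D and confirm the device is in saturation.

I_D ≈ 1.3 mA

V_G = V_DD·R_2/(R_1+R_2) = 20×120/340 = 7.06 V.
Assume saturation: I_D = (k_n/2)(V_GS − V_t)² with V_GS = V_G − I_D·R_S = 7.06 − 3.9·I_D.
Substituting gives 19·I_D² − 60.4·I_D + 46.3 = 0, with roots I_D = 1.3 or 1.88 mA.
The root I_D = 1.88 mA gives V_GS = -0.255 V ≤ V_t, so take I_D = 1.3 mA.
Then V_GS = 1.99 V and V_DS = V_DD − I_D(R_D+R_S) = 20 − 1.3×6.1 = 12.1 V.
Saturation requires V_DS ≥ V_GS − V_t = 1.02 V; 12.1 ≥ 1.02 ✓.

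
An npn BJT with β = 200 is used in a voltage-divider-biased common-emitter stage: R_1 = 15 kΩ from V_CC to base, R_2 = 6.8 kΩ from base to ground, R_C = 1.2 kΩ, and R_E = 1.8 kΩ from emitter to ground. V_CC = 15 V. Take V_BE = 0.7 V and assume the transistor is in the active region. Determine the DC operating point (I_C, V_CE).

Thevenize the base divider: V_Th = V_CC·R_2/(R_1+R_2) = 15×6.8/21.8 = 4.68 V, R_Th = R_1‖R_2 = 4.68 kΩ.
Base-emitter loop: V_Th = I_B·R_Th + V_BE + (β+1)I_B·R_E, so I_B = (4.68 − 0.7) / (4.68 + 201×1.8) = 0.0109 mA.
I_C = β·I_B = 200×0.0109 = 2.17 mA, and I_E = (β+1)I_B = 2.18 mA.
V_CE = V_CC − I_C·R_C − I_E·R_E = 15 − 2.17×1.2 − 2.18×1.8 = 8.47 V.
V_CE = 8.47 V > 0.2 V confirms active-region operation.

I_C ≈ 2.2 mA, V_CE ≈ 8.5 V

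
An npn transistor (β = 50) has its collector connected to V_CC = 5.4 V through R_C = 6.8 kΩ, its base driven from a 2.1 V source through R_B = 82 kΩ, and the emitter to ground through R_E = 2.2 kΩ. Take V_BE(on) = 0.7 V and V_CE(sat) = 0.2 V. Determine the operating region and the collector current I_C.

Assume active. Base-emitter loop: I_B = (V_BB − V_BE)/(R_B + (β+1)R_E) = (2.1 − 0.7)/(82 + 51×2.2) = 0.00721 mA.
I_C = β·I_B = 50×0.00721 = 0.36 mA.
V_CE = V_CC − I_C·R_C − I_E·R_E = 5.4 − 0.36×6.8 − 0.368×2.2 = 2.14 V > V_CE(sat), so the active-region assumption holds.

active; I_C ≈ 0.36 mA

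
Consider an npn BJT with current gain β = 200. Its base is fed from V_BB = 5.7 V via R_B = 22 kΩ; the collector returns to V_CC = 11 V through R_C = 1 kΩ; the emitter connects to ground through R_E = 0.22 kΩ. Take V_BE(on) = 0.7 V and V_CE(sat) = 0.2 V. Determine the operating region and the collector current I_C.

saturation; I_C ≈ 8.8 mA

Assume active: I_B = (5.7 − 0.7)/(22 + 201×0.22) = 0.0755 mA, I_C = β·I_B = 15.1 mA.
Then V_CE = 11 − 15.1×1 − 15.2×0.22 = -7.44 V < 0.2 V — the active assumption fails.
Re-solve with V_CE = 0.2 V. KCL at the emitter: V_E/R_E = (V_BB−0.7−V_E)/R_B + (V_CC−0.2−V_E)/R_C, giving V_E = 1.97 V.
I_C = (V_CC − 0.2 − V_E)/R_C = (10.8 − 1.97)/1 = 8.83 mA.
Check: I_B = (5 − 1.97)/22 = 0.138 mA, and β·I_B = 27.5 mA > I_C, confirming saturation.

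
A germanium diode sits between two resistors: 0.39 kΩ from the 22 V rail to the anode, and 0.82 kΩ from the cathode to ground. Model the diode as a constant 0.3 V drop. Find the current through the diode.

The two resistors are in series with the diode, so KVL gives 22 = I·0.39 + 0.3 + I·0.82.
I = (22 − 0.3) / (0.39 + 0.82) kΩ = 21.7 / 1.21 = 17.9 mA.

I ≈ 18 mA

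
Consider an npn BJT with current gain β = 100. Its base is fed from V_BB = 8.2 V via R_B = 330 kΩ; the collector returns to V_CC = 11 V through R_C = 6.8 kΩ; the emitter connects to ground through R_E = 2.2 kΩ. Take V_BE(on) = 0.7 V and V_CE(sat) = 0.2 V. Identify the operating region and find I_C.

Assume active: I_B = (8.2 − 0.7)/(330 + 101×2.2) = 0.0136 mA, I_C = β·I_B = 1.36 mA.
Then V_CE = 11 − 1.36×6.8 − 1.37×2.2 = -1.25 V < 0.2 V — the active assumption fails.
Re-solve with V_CE = 0.2 V. KCL at the emitter: V_E/R_E = (V_BB−0.7−V_E)/R_B + (V_CC−0.2−V_E)/R_C, giving V_E = 2.66 V.
I_C = (V_CC − 0.2 − V_E)/R_C = (10.8 − 2.66)/6.8 = 1.2 mA.
Check: I_B = (7.5 − 2.66)/330 = 0.0147 mA, and β·I_B = 1.47 mA > I_C, confirming saturation.

saturation; I_C ≈ 1.2 mA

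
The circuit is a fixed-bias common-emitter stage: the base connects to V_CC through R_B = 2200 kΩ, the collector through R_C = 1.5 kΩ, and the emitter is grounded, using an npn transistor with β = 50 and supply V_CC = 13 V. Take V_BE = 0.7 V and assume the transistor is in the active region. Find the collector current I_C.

Base loop: V_CC = I_B·R_B + V_BE, so I_B = (13 − 0.7)/2200 kΩ = 0.00559 mA.
In the active region I_C = β·I_B = 50 × 0.00559 = 0.28 mA.
Collector loop: V_CE = V_CC − I_C·R_C = 13 − 0.28×1.5 = 12.6 V.
Since V_CE = 12.6 V > V_CE(sat) ≈ 0.2 V, the transistor is in the active region as assumed.

I_C ≈ 0.28 mA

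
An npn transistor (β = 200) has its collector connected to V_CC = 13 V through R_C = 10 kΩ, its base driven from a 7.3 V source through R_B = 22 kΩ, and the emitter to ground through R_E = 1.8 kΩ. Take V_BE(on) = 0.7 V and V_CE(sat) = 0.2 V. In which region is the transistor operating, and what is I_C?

Assume active: I_B = (7.3 − 0.7)/(22 + 201×1.8) = 0.0172 mA, I_C = β·I_B = 3.44 mA.
Then V_CE = 13 − 3.44×10 − 3.46×1.8 = -27.6 V < 0.2 V — the active assumption fails.
Re-solve with V_CE = 0.2 V. KCL at the emitter: V_E/R_E = (V_BB−0.7−V_E)/R_B + (V_CC−0.2−V_E)/R_C, giving V_E = 2.25 V.
I_C = (V_CC − 0.2 − V_E)/R_C = (12.8 − 2.25)/10 = 1.05 mA.
Check: I_B = (6.6 − 2.25)/22 = 0.198 mA, and β·I_B = 39.5 mA > I_C, confirming saturation.

saturation; I_C ≈ 1.1 mA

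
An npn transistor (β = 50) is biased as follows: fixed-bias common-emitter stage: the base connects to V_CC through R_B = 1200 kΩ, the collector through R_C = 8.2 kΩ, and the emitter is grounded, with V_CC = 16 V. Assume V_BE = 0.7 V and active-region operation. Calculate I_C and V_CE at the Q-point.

I_C ≈ 0.64 mA, V_CE ≈ 11 V

Base loop: V_CC = I_B·R_B + V_BE, so I_B = (16 − 0.7)/1200 kΩ = 0.0128 mA.
In the active region I_C = β·I_B = 50 × 0.0128 = 0.638 mA.
Collector loop: V_CE = V_CC − I_C·R_C = 16 − 0.638×8.2 = 10.8 V.
Since V_CE = 10.8 V > V_CE(sat) ≈ 0.2 V, the transistor is in the active region as assumed.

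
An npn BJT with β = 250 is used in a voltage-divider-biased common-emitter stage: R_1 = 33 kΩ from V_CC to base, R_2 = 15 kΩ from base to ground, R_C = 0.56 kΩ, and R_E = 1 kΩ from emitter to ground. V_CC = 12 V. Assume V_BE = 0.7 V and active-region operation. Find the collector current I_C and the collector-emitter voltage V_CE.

I_C ≈ 2.9 mA, V_CE ≈ 7.4 V

Thevenize the base divider: V_Th = V_CC·R_2/(R_1+R_2) = 12×15/48 = 3.75 V, R_Th = R_1‖R_2 = 10.3 kΩ.
Base-emitter loop: V_Th = I_B·R_Th + V_BE + (β+1)I_B·R_E, so I_B = (3.75 − 0.7) / (10.3 + 251×1) = 0.0117 mA.
I_C = β·I_B = 250×0.0117 = 2.92 mA, and I_E = (β+1)I_B = 2.93 mA.
V_CE = V_CC − I_C·R_C − I_E·R_E = 12 − 2.92×0.56 − 2.93×1 = 7.44 V.
V_CE = 7.44 V > 0.2 V confirms active-region operation.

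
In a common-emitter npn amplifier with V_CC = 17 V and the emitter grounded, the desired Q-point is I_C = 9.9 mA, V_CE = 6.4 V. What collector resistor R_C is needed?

Collector loop: V_CC = I_C·R_C + V_CE.
R_C = (V_CC − V_CE)/I_C = (17 − 6.4)/9.9 = 1.07 kΩ.

R_C ≈ 1.1 kΩ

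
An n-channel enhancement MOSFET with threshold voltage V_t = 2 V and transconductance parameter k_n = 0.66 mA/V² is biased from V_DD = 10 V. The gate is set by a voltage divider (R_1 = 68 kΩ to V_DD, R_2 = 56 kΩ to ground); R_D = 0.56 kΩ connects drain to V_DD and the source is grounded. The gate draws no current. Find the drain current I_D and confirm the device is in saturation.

V_G = V_DD·R_2/(R_1+R_2) = 10×56/124 = 4.52 V. With the source grounded, V_GS = V_G = 4.52 V.
Assume saturation: I_D = (k_n/2)(V_GS − V_t)² = (0.66/2)×(4.52 − 2)² = 0.33×2.52² = 2.09 mA.
V_DS = V_DD − I_D·R_D = 10 − 2.09×0.56 = 8.83 V.
Saturation requires V_DS ≥ V_GS − V_t = 2.52 V; 8.83 ≥ 2.52 ✓.

I_D ≈ 2.1 mA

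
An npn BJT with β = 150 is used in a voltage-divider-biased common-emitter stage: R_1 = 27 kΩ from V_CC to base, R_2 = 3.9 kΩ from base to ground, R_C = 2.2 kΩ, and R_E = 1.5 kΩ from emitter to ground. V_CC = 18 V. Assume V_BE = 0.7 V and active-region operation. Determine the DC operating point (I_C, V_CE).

I_C ≈ 1 mA, V_CE ≈ 14 V

Thevenize the base divider: V_Th = V_CC·R_2/(R_1+R_2) = 18×3.9/30.9 = 2.27 V, R_Th = R_1‖R_2 = 3.41 kΩ.
Base-emitter loop: V_Th = I_B·R_Th + V_BE + (β+1)I_B·R_E, so I_B = (2.27 − 0.7) / (3.41 + 151×1.5) = 0.00684 mA.
I_C = β·I_B = 150×0.00684 = 1.03 mA, and I_E = (β+1)I_B = 1.03 mA.
V_CE = V_CC − I_C·R_C − I_E·R_E = 18 − 1.03×2.2 − 1.03×1.5 = 14.2 V.
V_CE = 14.2 V > 0.2 V confirms active-region operation.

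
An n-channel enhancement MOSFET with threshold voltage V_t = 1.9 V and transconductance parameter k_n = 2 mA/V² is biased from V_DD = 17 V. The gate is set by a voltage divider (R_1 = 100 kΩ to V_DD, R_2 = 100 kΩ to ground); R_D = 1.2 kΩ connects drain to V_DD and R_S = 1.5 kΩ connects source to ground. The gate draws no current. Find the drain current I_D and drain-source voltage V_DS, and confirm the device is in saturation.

I_D ≈ 3.2 mA, V_DS ≈ 8.3 V

V_G = V_DD·R_2/(R_1+R_2) = 17×100/200 = 8.5 V.
Assume saturation: I_D = (k_n/2)(V_GS − V_t)² with V_GS = V_G − I_D·R_S = 8.5 − 1.5·I_D.
Substituting gives 2.25·I_D² − 20.8·I_D + 43.6 = 0, with roots I_D = 3.21 or 6.04 mA.
The root I_D = 6.04 mA gives V_GS = -0.557 V ≤ V_t, so take I_D = 3.21 mA.
Then V_GS = 3.69 V and V_DS = V_DD − I_D(R_D+R_S) = 17 − 3.21×2.7 = 8.34 V.
Saturation requires V_DS ≥ V_GS − V_t = 1.79 V; 8.34 ≥ 1.79 ✓.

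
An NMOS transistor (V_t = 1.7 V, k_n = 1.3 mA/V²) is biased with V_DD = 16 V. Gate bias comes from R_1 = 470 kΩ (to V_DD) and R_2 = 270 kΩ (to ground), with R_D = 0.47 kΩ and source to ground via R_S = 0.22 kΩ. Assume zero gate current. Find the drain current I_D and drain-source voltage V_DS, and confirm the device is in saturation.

I_D ≈ 5.5 mA, V_DS ≈ 12 V

V_G = V_DD·R_2/(R_1+R_2) = 16×270/740 = 5.84 V.
Assume saturation: I_D = (k_n/2)(V_GS − V_t)² with V_GS = V_G − I_D·R_S = 5.84 − 0.22·I_D.
Substituting gives 0.0315·I_D² − 2.18·I_D + 11.1 = 0, with roots I_D = 5.54 or 63.9 mA.
The root I_D = 63.9 mA gives V_GS = -8.21 V ≤ V_t, so take I_D = 5.54 mA.
Then V_GS = 4.62 V and V_DS = V_DD − I_D(R_D+R_S) = 16 − 5.54×0.69 = 12.2 V.
Saturation requires V_DS ≥ V_GS − V_t = 2.92 V; 12.2 ≥ 2.92 ✓.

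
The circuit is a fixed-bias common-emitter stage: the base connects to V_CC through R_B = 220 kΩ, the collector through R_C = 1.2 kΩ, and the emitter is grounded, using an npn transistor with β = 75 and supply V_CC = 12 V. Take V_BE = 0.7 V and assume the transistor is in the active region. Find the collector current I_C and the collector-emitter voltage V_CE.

I_C ≈ 3.9 mA, V_CE ≈ 7.4 V

Base loop: V_CC = I_B·R_B + V_BE, so I_B = (12 − 0.7)/220 kΩ = 0.0514 mA.
In the active region I_C = β·I_B = 75 × 0.0514 = 3.85 mA.
Collector loop: V_CE = V_CC − I_C·R_C = 12 − 3.85×1.2 = 7.38 V.
Since V_CE = 7.38 V > V_CE(sat) ≈ 0.2 V, the transistor is in the active region as assumed.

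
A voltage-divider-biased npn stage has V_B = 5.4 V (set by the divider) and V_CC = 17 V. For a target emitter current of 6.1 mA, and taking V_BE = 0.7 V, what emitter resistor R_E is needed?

R_E ≈ 0.77 kΩ

V_E = V_B − V_BE = 5.4 − 0.7 = 4.7 V.
R_E = V_E / I_E = 4.7 / 6.1 = 0.77 kΩ.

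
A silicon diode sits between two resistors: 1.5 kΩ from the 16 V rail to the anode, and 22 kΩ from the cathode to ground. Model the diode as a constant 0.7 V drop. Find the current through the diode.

The two resistors are in series with the diode, so KVL gives 16 = I·1.5 + 0.7 + I·22.
I = (16 − 0.7) / (1.5 + 22) kΩ = 15.3 / 23.5 = 0.651 mA.

I ≈ 0.65 mA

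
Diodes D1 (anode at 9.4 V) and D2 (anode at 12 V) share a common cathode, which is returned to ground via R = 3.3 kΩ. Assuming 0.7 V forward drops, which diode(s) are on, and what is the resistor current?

Only D2 conducts; I_R ≈ 3.4 mA

Assume both conduct. Then node N would need to be at both 9.4−0.7 = 8.7 V and 12−0.7 = 11.3 V, which is impossible.
Assume only D2 conducts: V_N = 12 − 0.7 = 11.3 V, so I_R = 11.3/3.3 = 3.42 mA.
Check D1: its anode-to-cathode voltage is 9.4 − 11.3 = -1.9 V < 0.7 V, so it is off. The assumption is consistent.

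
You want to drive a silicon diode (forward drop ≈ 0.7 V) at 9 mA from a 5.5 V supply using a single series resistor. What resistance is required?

The resistor drops V_S − V_D = 5.5 − 0.7 = 4.8 V at 9 mA.
R = 4.8 V / 9 mA = 0.533 kΩ.

R ≈ 0.53 kΩ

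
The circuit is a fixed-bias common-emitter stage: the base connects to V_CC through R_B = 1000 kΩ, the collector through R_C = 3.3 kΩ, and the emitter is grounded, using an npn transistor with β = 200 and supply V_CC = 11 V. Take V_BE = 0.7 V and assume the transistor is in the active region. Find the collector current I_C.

I_C ≈ 2.1 mA

Base loop: V_CC = I_B·R_B + V_BE, so I_B = (11 − 0.7)/1000 kΩ = 0.0103 mA.
In the active region I_C = β·I_B = 200 × 0.0103 = 2.06 mA.
Collector loop: V_CE = V_CC − I_C·R_C = 11 − 2.06×3.3 = 4.2 V.
Since V_CE = 4.2 V > V_CE(sat) ≈ 0.2 V, the transistor is in the active region as assumed.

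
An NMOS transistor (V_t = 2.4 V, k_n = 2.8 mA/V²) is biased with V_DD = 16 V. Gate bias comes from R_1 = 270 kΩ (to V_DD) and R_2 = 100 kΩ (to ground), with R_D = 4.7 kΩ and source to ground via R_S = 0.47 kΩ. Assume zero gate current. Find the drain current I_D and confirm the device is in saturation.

V_G = V_DD·R_2/(R_1+R_2) = 16×100/370 = 4.32 V.
Assume saturation: I_D = (k_n/2)(V_GS − V_t)² with V_GS = V_G − I_D·R_S = 4.32 − 0.47·I_D.
Substituting gives 0.309·I_D² − 3.53·I_D + 5.18 = 0, with roots I_D = 1.73 or 9.69 mA.
The root I_D = 9.69 mA gives V_GS = -0.231 V ≤ V_t, so take I_D = 1.73 mA.
Then V_GS = 3.51 V and V_DS = V_DD − I_D(R_D+R_S) = 16 − 1.73×5.17 = 7.06 V.
Saturation requires V_DS ≥ V_GS − V_t = 1.11 V; 7.06 ≥ 1.11 ✓.

I_D ≈ 1.7 mA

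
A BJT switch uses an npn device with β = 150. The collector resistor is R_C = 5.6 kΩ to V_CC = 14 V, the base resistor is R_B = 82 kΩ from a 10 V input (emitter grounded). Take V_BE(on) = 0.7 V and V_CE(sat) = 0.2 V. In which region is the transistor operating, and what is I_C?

saturation; I_C ≈ 2.5 mA

Assume active: I_B = (10 − 0.7)/82 = 0.113 mA, giving I_C = β·I_B = 17 mA.
But then V_CE = 14 − 17×5.6 = -81.3 V < V_CE(sat) = 0.2 V — impossible in the active region.
So the transistor is saturated. With V_CE = 0.2 V, I_C = (V_CC − 0.2)/R_C = 13.8/5.6 = 2.46 mA.
Check: β·I_B = 17 mA > I_C = 2.46 mA, confirming saturation.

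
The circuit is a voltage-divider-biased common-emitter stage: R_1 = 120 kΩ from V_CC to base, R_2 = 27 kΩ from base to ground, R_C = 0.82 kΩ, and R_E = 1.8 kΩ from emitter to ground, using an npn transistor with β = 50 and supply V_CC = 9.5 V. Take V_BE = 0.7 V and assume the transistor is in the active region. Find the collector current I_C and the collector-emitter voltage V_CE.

Thevenize the base divider: V_Th = V_CC·R_2/(R_1+R_2) = 9.5×27/147 = 1.74 V, R_Th = R_1‖R_2 = 22 kΩ.
Base-emitter loop: V_Th = I_B·R_Th + V_BE + (β+1)I_B·R_E, so I_B = (1.74 − 0.7) / (22 + 51×1.8) = 0.00918 mA.
I_C = β·I_B = 50×0.00918 = 0.459 mA, and I_E = (β+1)I_B = 0.468 mA.
V_CE = V_CC − I_C·R_C − I_E·R_E = 9.5 − 0.459×0.82 − 0.468×1.8 = 8.28 V.
V_CE = 8.28 V > 0.2 V confirms active-region operation.

I_C ≈ 0.46 mA, V_CE ≈ 8.3 V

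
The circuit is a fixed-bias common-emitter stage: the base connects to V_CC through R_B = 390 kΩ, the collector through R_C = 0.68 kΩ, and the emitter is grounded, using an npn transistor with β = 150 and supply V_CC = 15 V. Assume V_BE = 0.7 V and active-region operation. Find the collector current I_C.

I_C ≈ 5.5 mA

Base loop: V_CC = I_B·R_B + V_BE, so I_B = (15 − 0.7)/390 kΩ = 0.0367 mA.
In the active region I_C = β·I_B = 150 × 0.0367 = 5.5 mA.
Collector loop: V_CE = V_CC − I_C·R_C = 15 − 5.5×0.68 = 11.3 V.
Since V_CE = 11.3 V > V_CE(sat) ≈ 0.2 V, the transistor is in the active region as assumed.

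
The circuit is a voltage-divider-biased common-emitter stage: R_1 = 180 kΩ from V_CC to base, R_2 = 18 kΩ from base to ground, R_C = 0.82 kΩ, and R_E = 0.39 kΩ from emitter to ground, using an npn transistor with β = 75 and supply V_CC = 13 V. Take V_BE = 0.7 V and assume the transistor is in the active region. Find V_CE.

V_CE ≈ 12 V

Thevenize the base divider: V_Th = V_CC·R_2/(R_1+R_2) = 13×18/198 = 1.18 V, R_Th = R_1‖R_2 = 16.4 kΩ.
Base-emitter loop: V_Th = I_B·R_Th + V_BE + (β+1)I_B·R_E, so I_B = (1.18 − 0.7) / (16.4 + 76×0.39) = 0.0105 mA.
I_C = β·I_B = 75×0.0105 = 0.786 mA, and I_E = (β+1)I_B = 0.796 mA.
V_CE = V_CC − I_C·R_C − I_E·R_E = 13 − 0.786×0.82 − 0.796×0.39 = 12 V.
V_CE = 12 V > 0.2 V confirms active-region operation.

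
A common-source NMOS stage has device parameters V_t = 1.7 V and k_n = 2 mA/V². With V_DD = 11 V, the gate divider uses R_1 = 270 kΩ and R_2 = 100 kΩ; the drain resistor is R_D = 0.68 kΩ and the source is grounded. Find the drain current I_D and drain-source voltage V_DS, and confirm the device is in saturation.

V_G = V_DD·R_2/(R_1+R_2) = 11×100/370 = 2.97 V. With the source grounded, V_GS = V_G = 2.97 V.
Assume saturation: I_D = (k_n/2)(V_GS − V_t)² = (2/2)×(2.97 − 1.7)² = 1×1.27² = 1.62 mA.
V_DS = V_DD − I_D·R_D = 11 − 1.62×0.68 = 9.9 V.
Saturation requires V_DS ≥ V_GS − V_t = 1.27 V; 9.9 ≥ 1.27 ✓.

I_D ≈ 1.6 mA, V_DS ≈ 9.9 V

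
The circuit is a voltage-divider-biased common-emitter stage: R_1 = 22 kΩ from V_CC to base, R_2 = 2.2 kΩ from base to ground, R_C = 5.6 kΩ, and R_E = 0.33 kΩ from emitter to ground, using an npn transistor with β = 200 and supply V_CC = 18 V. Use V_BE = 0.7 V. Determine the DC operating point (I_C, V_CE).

Thevenize the base divider: V_Th = V_CC·R_2/(R_1+R_2) = 18×2.2/24.2 = 1.64 V, R_Th = R_1‖R_2 = 2 kΩ.
Base-emitter loop: V_Th = I_B·R_Th + V_BE + (β+1)I_B·R_E, so I_B = (1.64 − 0.7) / (2 + 201×0.33) = 0.0137 mA.
I_C = β·I_B = 200×0.0137 = 2.74 mA, and I_E = (β+1)I_B = 2.75 mA.
V_CE = V_CC − I_C·R_C − I_E·R_E = 18 − 2.74×5.6 − 2.75×0.33 = 1.74 V.
V_CE = 1.74 V > 0.2 V confirms active-region operation.

I_C ≈ 2.7 mA, V_CE ≈ 1.7 V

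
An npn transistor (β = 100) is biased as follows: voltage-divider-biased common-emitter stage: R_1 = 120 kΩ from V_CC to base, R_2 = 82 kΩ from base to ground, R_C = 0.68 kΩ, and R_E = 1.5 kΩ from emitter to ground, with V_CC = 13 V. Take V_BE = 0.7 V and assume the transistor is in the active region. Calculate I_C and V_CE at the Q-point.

Thevenize the base divider: V_Th = V_CC·R_2/(R_1+R_2) = 13×82/202 = 5.28 V, R_Th = R_1‖R_2 = 48.7 kΩ.
Base-emitter loop: V_Th = I_B·R_Th + V_BE + (β+1)I_B·R_E, so I_B = (5.28 − 0.7) / (48.7 + 101×1.5) = 0.0229 mA.
I_C = β·I_B = 100×0.0229 = 2.29 mA, and I_E = (β+1)I_B = 2.31 mA.
V_CE = V_CC − I_C·R_C − I_E·R_E = 13 − 2.29×0.68 − 2.31×1.5 = 7.98 V.
V_CE = 7.98 V > 0.2 V confirms active-region operation.

I_C ≈ 2.3 mA, V_CE ≈ 8 V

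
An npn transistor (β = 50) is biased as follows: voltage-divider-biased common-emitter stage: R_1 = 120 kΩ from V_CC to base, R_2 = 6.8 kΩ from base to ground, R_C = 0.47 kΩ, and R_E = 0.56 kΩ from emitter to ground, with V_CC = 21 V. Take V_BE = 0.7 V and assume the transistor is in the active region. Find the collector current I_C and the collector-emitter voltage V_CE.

I_C ≈ 0.61 mA, V_CE ≈ 20 V

Thevenize the base divider: V_Th = V_CC·R_2/(R_1+R_2) = 21×6.8/127 = 1.13 V, R_Th = R_1‖R_2 = 6.44 kΩ.
Base-emitter loop: V_Th = I_B·R_Th + V_BE + (β+1)I_B·R_E, so I_B = (1.13 − 0.7) / (6.44 + 51×0.56) = 0.0122 mA.
I_C = β·I_B = 50×0.0122 = 0.609 mA, and I_E = (β+1)I_B = 0.621 mA.
V_CE = V_CC − I_C·R_C − I_E·R_E = 21 − 0.609×0.47 − 0.621×0.56 = 20.4 V.
V_CE = 20.4 V > 0.2 V confirms active-region operation.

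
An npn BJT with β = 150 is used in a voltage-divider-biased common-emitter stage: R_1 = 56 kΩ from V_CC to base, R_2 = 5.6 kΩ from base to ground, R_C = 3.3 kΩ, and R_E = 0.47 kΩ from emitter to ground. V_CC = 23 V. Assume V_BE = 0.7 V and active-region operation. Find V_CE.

V_CE ≈ 13 V

Thevenize the base divider: V_Th = V_CC·R_2/(R_1+R_2) = 23×5.6/61.6 = 2.09 V, R_Th = R_1‖R_2 = 5.09 kΩ.
Base-emitter loop: V_Th = I_B·R_Th + V_BE + (β+1)I_B·R_E, so I_B = (2.09 − 0.7) / (5.09 + 151×0.47) = 0.0183 mA.
I_C = β·I_B = 150×0.0183 = 2.74 mA, and I_E = (β+1)I_B = 2.76 mA.
V_CE = V_CC − I_C·R_C − I_E·R_E = 23 − 2.74×3.3 − 2.76×0.47 = 12.7 V.
V_CE = 12.7 V > 0.2 V confirms active-region operation.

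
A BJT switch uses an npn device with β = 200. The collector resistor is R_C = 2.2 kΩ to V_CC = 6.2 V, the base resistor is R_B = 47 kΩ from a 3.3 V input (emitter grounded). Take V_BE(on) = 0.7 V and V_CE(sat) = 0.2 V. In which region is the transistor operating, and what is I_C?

Assume active: I_B = (3.3 − 0.7)/47 = 0.0553 mA, giving I_C = β·I_B = 11.1 mA.
But then V_CE = 6.2 − 11.1×2.2 = -18.1 V < V_CE(sat) = 0.2 V — impossible in the active region.
So the transistor is saturated. With V_CE = 0.2 V, I_C = (V_CC − 0.2)/R_C = 6/2.2 = 2.73 mA.
Check: β·I_B = 11.1 mA > I_C = 2.73 mA, confirming saturation.

saturation; I_C ≈ 2.7 mA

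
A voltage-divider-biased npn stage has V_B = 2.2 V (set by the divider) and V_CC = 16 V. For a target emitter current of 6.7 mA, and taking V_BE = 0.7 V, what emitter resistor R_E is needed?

R_E ≈ 0.22 kΩ

V_E = V_B − V_BE = 2.2 − 0.7 = 1.5 V.
R_E = V_E / I_E = 1.5 / 6.7 = 0.224 kΩ.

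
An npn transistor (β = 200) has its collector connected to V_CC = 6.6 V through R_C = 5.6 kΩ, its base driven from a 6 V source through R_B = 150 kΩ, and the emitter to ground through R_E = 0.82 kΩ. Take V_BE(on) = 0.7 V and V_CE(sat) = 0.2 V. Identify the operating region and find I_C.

Assume active: I_B = (6 − 0.7)/(150 + 201×0.82) = 0.0168 mA, I_C = β·I_B = 3.37 mA.
Then V_CE = 6.6 − 3.37×5.6 − 3.38×0.82 = -15 V < 0.2 V — the active assumption fails.
Re-solve with V_CE = 0.2 V. KCL at the emitter: V_E/R_E = (V_BB−0.7−V_E)/R_B + (V_CC−0.2−V_E)/R_C, giving V_E = 0.839 V.
I_C = (V_CC − 0.2 − V_E)/R_C = (6.4 − 0.839)/5.6 = 0.993 mA.
Check: I_B = (5.3 − 0.839)/150 = 0.0297 mA, and β·I_B = 5.95 mA > I_C, confirming saturation.

saturation; I_C ≈ 0.99 mA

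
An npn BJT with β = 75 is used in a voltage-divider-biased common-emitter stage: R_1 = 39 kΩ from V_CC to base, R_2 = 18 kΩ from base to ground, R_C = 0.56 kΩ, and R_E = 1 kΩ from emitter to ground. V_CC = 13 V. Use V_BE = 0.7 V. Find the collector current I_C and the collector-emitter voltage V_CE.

I_C ≈ 2.9 mA, V_CE ≈ 8.5 V

Thevenize the base divider: V_Th = V_CC·R_2/(R_1+R_2) = 13×18/57 = 4.11 V, R_Th = R_1‖R_2 = 12.3 kΩ.
Base-emitter loop: V_Th = I_B·R_Th + V_BE + (β+1)I_B·R_E, so I_B = (4.11 − 0.7) / (12.3 + 76×1) = 0.0386 mA.
I_C = β·I_B = 75×0.0386 = 2.89 mA, and I_E = (β+1)I_B = 2.93 mA.
V_CE = V_CC − I_C·R_C − I_E·R_E = 13 − 2.89×0.56 − 2.93×1 = 8.45 V.
V_CE = 8.45 V > 0.2 V confirms active-region operation.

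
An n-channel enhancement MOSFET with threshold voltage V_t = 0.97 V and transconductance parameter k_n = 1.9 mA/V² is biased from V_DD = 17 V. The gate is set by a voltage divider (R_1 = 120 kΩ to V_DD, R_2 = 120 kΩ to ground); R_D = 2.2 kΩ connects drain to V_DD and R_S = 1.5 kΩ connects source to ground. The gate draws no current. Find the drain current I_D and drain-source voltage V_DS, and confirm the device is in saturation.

V_G = V_DD·R_2/(R_1+R_2) = 17×120/240 = 8.5 V.
Assume saturation: I_D = (k_n/2)(V_GS − V_t)² with V_GS = V_G − I_D·R_S = 8.5 − 1.5·I_D.
Substituting gives 2.14·I_D² − 22.5·I_D + 53.9 = 0, with roots I_D = 3.7 or 6.8 mA.
The root I_D = 6.8 mA gives V_GS = -1.71 V ≤ V_t, so take I_D = 3.7 mA.
Then V_GS = 2.94 V and V_DS = V_DD − I_D(R_D+R_S) = 17 − 3.7×3.7 = 3.3 V.
Saturation requires V_DS ≥ V_GS − V_t = 1.97 V; 3.3 ≥ 1.97 ✓.

I_D ≈ 3.7 mA, V_DS ≈ 3.3 V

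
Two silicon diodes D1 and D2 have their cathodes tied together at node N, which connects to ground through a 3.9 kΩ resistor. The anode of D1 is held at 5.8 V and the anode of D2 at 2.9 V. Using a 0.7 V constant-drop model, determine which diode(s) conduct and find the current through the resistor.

Assume both conduct. Then node N would need to be at both 5.8−0.7 = 5.1 V and 2.9−0.7 = 2.2 V, which is impossible.
Assume only D1 conducts: V_N = 5.8 − 0.7 = 5.1 V, so I_R = 5.1/3.9 = 1.31 mA.
Check D2: its anode-to-cathode voltage is 2.9 − 5.1 = -2.2 V < 0.7 V, so it is off. The assumption is consistent.

Only D1 conducts; I_R ≈ 1.3 mA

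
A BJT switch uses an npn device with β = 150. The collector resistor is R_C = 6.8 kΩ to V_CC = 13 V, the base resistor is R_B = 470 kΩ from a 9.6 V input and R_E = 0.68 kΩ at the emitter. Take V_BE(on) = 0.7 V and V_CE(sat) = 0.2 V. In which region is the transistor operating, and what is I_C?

Assume active: I_B = (9.6 − 0.7)/(470 + 151×0.68) = 0.0155 mA, I_C = β·I_B = 2.33 mA.
Then V_CE = 13 − 2.33×6.8 − 2.35×0.68 = -4.45 V < 0.2 V — the active assumption fails.
Re-solve with V_CE = 0.2 V. KCL at the emitter: V_E/R_E = (V_BB−0.7−V_E)/R_B + (V_CC−0.2−V_E)/R_C, giving V_E = 1.17 V.
I_C = (V_CC − 0.2 − V_E)/R_C = (12.8 − 1.17)/6.8 = 1.71 mA.
Check: I_B = (8.9 − 1.17)/470 = 0.0164 mA, and β·I_B = 2.47 mA > I_C, confirming saturation.

saturation; I_C ≈ 1.7 mA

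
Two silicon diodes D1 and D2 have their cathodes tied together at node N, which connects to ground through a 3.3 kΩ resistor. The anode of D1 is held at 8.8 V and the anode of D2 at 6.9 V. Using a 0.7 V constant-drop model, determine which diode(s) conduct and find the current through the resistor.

Assume both conduct. Then node N would need to be at both 8.8−0.7 = 8.1 V and 6.9−0.7 = 6.2 V, which is impossible.
Assume only D1 conducts: V_N = 8.8 − 0.7 = 8.1 V, so I_R = 8.1/3.3 = 2.45 mA.
Check D2: its anode-to-cathode voltage is 6.9 − 8.1 = -1.2 V < 0.7 V, so it is off. The assumption is consistent.

Only D1 conducts; I_R ≈ 2.5 mA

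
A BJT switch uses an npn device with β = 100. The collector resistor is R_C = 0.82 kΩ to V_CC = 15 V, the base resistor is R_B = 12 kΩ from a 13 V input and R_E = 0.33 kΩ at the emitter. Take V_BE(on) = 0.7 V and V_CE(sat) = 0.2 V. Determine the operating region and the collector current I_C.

Assume active: I_B = (13 − 0.7)/(12 + 101×0.33) = 0.271 mA, I_C = β·I_B = 27.1 mA.
Then V_CE = 15 − 27.1×0.82 − 27.4×0.33 = -16.3 V < 0.2 V — the active assumption fails.
Re-solve with V_CE = 0.2 V. KCL at the emitter: V_E/R_E = (V_BB−0.7−V_E)/R_B + (V_CC−0.2−V_E)/R_C, giving V_E = 4.4 V.
I_C = (V_CC − 0.2 − V_E)/R_C = (14.8 − 4.4)/0.82 = 12.7 mA.
Check: I_B = (12.3 − 4.4)/12 = 0.658 mA, and β·I_B = 65.8 mA > I_C, confirming saturation.

saturation; I_C ≈ 13 mA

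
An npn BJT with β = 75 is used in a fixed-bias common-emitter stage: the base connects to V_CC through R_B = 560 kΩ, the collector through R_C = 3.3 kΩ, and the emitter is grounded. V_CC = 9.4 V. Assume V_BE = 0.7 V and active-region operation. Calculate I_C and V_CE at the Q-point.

I_C ≈ 1.2 mA, V_CE ≈ 5.6 V

Base loop: V_CC = I_B·R_B + V_BE, so I_B = (9.4 − 0.7)/560 kΩ = 0.0155 mA.
In the active region I_C = β·I_B = 75 × 0.0155 = 1.17 mA.
Collector loop: V_CE = V_CC − I_C·R_C = 9.4 − 1.17×3.3 = 5.55 V.
Since V_CE = 5.55 V > V_CE(sat) ≈ 0.2 V, the transistor is in the active region as assumed.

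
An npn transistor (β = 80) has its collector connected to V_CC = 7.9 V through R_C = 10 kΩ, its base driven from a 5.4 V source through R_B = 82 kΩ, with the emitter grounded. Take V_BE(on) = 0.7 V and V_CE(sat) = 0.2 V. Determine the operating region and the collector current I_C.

saturation; I_C ≈ 0.77 mA

Assume active: I_B = (5.4 − 0.7)/82 = 0.0573 mA, giving I_C = β·I_B = 4.59 mA.
But then V_CE = 7.9 − 4.59×10 = -38 V < V_CE(sat) = 0.2 V — impossible in the active region.
So the transistor is saturated. With V_CE = 0.2 V, I_C = (V_CC − 0.2)/R_C = 7.7/10 = 0.77 mA.
Check: β·I_B = 4.59 mA > I_C = 0.77 mA, confirming saturation.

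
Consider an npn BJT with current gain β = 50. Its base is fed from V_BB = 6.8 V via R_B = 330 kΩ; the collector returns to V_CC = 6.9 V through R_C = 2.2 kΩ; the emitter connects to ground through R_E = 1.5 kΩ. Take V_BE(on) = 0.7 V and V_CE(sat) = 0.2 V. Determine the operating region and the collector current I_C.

Assume active. Base-emitter loop: I_B = (V_BB − V_BE)/(R_B + (β+1)R_E) = (6.8 − 0.7)/(330 + 51×1.5) = 0.015 mA.
I_C = β·I_B = 50×0.015 = 0.75 mA.
V_CE = V_CC − I_C·R_C − I_E·R_E = 6.9 − 0.75×2.2 − 0.765×1.5 = 4.1 V > V_CE(sat), so the active-region assumption holds.

active; I_C ≈ 0.75 mA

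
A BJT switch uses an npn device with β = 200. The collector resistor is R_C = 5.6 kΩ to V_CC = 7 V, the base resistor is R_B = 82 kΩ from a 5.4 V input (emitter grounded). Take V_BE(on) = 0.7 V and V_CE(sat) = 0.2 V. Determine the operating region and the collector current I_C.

saturation; I_C ≈ 1.2 mA

Assume active: I_B = (5.4 − 0.7)/82 = 0.0573 mA, giving I_C = β·I_B = 11.5 mA.
But then V_CE = 7 − 11.5×5.6 = -57.2 V < V_CE(sat) = 0.2 V — impossible in the active region.
So the transistor is saturated. With V_CE = 0.2 V, I_C = (V_CC − 0.2)/R_C = 6.8/5.6 = 1.21 mA.
Check: β·I_B = 11.5 mA > I_C = 1.21 mA, confirming saturation.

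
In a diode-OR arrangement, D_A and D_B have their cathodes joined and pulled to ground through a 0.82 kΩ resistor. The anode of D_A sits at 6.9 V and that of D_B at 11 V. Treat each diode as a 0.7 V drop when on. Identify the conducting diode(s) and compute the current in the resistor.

Assume both conduct. Then node N would need to be at both 6.9−0.7 = 6.2 V and 11−0.7 = 10.3 V, which is impossible.
Assume only D_B conducts: V_N = 11 − 0.7 = 10.3 V, so I_R = 10.3/0.82 = 12.6 mA.
Check D_A: its anode-to-cathode voltage is 6.9 − 10.3 = -3.4 V < 0.7 V, so it is off. The assumption is consistent.

Only D_B conducts; I_R ≈ 13 mA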